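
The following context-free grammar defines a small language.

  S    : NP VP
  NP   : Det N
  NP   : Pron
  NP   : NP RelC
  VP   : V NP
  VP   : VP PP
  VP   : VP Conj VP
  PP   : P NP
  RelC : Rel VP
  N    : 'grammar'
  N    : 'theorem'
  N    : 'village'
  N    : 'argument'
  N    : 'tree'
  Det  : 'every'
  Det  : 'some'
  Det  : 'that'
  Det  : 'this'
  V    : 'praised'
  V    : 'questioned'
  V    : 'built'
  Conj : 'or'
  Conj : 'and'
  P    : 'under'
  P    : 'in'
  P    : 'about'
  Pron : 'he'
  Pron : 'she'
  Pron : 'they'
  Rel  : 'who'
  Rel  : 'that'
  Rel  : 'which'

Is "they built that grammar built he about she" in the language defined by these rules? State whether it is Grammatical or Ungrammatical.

Ungrammatical

For S → NP VP, the only prefix that parses as NP is 'they', but the remainder 'built that grammar built he about she' is not a VP under these rules.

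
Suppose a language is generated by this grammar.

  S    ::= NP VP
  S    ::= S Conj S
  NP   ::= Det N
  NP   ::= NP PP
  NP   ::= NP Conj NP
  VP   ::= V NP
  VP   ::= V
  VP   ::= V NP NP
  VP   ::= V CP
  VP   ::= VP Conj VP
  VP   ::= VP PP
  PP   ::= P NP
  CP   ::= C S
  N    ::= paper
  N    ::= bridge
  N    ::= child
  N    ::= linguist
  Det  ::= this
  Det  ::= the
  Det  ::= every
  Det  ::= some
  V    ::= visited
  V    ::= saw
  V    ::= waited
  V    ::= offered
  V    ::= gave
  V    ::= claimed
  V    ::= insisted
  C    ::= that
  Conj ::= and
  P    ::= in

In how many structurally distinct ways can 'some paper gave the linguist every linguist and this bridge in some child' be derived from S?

3

Two of the 3 distinct bracketings:
[S [NP [Det some] [N paper]] [VP [V gave] [NP [Det the] [N linguist]] [NP [NP [NP [Det every] [N linguist]] [Conj and] [NP [Det this] [N bridge]]] [PP [P in] [NP [Det some] [N child]]]]]]
[S [NP [Det some] [N paper]] [VP [V gave] [NP [Det the] [N linguist]] [NP [NP [Det every] [N linguist]] [Conj and] [NP [NP [Det this] [N bridge]] [PP [P in] [NP [Det some] [N child]]]]]]]
The trees differ in how a recursive rule is bracketed over the same span.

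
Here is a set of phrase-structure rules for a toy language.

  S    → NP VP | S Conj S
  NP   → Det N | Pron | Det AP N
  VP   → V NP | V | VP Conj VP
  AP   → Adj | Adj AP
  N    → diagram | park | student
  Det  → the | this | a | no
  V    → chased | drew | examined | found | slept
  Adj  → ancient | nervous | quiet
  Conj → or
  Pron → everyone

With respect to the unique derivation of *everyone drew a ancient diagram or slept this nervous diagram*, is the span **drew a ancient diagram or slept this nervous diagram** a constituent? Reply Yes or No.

Yes

[S [NP [Pron everyone]] [VP [VP [V drew] [NP [Det a] [AP [Adj ancient]] [N diagram]]] [Conj or] [VP [V slept] [NP [Det this] [AP [Adj nervous]] [N diagram]]]]]
The words 'drew a ancient diagram or slept this nervous diagram' are exhaustively dominated by a single VP node (built by VP → VP Conj VP), so they form a constituent.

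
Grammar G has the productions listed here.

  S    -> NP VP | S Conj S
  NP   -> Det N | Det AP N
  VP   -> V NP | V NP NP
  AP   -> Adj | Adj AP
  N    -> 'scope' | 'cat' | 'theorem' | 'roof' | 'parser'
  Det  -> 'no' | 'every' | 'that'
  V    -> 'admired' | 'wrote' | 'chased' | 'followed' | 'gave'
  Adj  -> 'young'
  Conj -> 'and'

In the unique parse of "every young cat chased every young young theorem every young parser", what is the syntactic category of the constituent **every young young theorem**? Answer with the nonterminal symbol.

NP

[S [NP [Det every] [AP [Adj young]] [N cat]] [VP [V chased] [NP [Det every] [AP [Adj young] [AP [Adj young]]] [N theorem]] [NP [Det every] [AP [Adj young]] [N parser]]]]
The span 'every young young theorem' is the NP node built by NP → Det AP N.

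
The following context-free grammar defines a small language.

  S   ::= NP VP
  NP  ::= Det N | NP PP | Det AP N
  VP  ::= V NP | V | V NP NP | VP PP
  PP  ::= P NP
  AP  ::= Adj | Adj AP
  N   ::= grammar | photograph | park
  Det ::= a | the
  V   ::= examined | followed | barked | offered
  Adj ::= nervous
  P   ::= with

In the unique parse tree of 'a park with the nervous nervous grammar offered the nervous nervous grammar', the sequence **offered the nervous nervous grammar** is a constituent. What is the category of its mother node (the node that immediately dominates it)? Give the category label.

S
  NP
    NP
      Det: a
      N: park
    PP
      P: with
      NP
        Det: the
        AP
          Adj: nervous
          AP
            Adj: nervous
        N: grammar
  VP
    V: offered
    NP
      Det: the
      AP
        Adj: nervous
        AP
          Adj: nervous
      N: grammar
The span 'offered the nervous nervous grammar' is the VP node built by VP → V NP.
Its mother is the S built by S → NP VP.

S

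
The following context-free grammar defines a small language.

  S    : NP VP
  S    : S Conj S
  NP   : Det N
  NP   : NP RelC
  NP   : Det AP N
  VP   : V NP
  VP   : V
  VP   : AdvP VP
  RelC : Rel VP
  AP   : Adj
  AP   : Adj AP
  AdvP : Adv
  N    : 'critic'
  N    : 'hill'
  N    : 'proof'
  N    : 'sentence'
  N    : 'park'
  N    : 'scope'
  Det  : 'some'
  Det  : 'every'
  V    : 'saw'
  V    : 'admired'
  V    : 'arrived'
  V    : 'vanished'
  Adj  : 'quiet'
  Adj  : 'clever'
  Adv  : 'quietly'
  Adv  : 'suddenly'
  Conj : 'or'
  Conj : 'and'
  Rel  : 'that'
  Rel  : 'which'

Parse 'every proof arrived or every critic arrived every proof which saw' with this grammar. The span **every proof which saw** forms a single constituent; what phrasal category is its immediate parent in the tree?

VP

[S [S [NP [Det every] [N proof]] [VP [V arrived]]] [Conj or] [S [NP [Det every] [N critic]] [VP [V arrived] [NP [NP [Det every] [N proof]] [RelC [Rel which] [VP [V saw]]]]]]]
The span 'every proof which saw' is the NP node built by NP → NP RelC.
Its mother is the VP built by VP → V NP.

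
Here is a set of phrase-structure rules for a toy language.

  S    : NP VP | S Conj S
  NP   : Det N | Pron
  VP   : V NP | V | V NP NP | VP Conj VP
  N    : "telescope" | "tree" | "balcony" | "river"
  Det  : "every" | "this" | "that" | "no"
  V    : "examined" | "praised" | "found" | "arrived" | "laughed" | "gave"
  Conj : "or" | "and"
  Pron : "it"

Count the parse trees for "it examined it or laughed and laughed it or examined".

5

Two of the 5 distinct bracketings:
[S [NP [Pron it]] [VP [VP [V examined] [NP [Pron it]]] [Conj or] [VP [VP [V laughed]] [Conj and] [VP [VP [V laughed] [NP [Pron it]]] [Conj or] [VP [V examined]]]]]]
[S [NP [Pron it]] [VP [VP [V examined] [NP [Pron it]]] [Conj or] [VP [VP [VP [V laughed]] [Conj and] [VP [V laughed] [NP [Pron it]]]] [Conj or] [VP [V examined]]]]]
The trees differ in how a recursive rule is bracketed over the same span.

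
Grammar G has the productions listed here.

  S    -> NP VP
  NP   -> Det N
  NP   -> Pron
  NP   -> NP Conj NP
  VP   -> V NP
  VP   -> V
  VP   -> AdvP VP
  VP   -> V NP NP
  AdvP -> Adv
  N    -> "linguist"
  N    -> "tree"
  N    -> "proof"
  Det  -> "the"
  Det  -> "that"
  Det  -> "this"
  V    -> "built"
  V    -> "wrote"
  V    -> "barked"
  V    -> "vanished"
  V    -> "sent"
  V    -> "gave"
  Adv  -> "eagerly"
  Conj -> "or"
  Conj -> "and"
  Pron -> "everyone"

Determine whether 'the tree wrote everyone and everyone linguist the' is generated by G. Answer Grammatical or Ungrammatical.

Ungrammatical

A Pron word can never sit immediately before an N word in any string this grammar generates, so the substring 'everyone linguist' rules out a derivation.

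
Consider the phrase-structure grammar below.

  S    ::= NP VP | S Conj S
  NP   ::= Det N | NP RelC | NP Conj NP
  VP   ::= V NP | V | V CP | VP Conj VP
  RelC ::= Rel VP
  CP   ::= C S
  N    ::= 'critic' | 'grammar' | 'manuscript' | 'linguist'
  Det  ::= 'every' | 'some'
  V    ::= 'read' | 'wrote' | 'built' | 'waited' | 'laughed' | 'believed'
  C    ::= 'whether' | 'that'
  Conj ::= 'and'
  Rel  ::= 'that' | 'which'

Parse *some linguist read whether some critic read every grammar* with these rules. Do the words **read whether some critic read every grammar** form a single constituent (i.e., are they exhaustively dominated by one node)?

Yes

[S [NP [Det some] [N linguist]] [VP [V read] [CP [C whether] [S [NP [Det some] [N critic]] [VP [V read] [NP [Det every] [N grammar]]]]]]]
The words 'read whether some critic read every grammar' are exhaustively dominated by a single VP node (built by VP → V CP), so they form a constituent.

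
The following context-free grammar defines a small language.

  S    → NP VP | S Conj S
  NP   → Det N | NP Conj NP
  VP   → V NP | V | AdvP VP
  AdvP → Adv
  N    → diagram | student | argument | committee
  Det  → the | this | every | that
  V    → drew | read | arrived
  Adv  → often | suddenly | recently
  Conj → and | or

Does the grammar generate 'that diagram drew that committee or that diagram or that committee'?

Grammatical

S
  NP
    Det: that
    N: diagram
  VP
    V: drew
    NP
      NP
        Det: that
        N: committee
      Conj: or
      NP
        NP
          Det: that
          N: diagram
        Conj: or
        NP
          Det: that
          N: committee
The bracketing above is licensed at every node by one of the given productions, with S at the root.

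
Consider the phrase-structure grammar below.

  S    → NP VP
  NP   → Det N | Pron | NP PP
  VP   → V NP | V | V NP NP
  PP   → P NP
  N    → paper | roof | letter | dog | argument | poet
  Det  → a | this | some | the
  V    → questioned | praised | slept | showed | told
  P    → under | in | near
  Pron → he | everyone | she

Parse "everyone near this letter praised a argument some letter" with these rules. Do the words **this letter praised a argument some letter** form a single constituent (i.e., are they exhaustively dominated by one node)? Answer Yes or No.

[S [NP [NP [Pron everyone]] [PP [P near] [NP [Det this] [N letter]]]] [VP [V praised] [NP [Det a] [N argument]] [NP [Det some] [N letter]]]]
The smallest constituent containing 'this letter praised a argument some letter' is the S spanning 'everyone near this letter praised a argument some letter'; no single node in the tree dominates exactly the given words.

No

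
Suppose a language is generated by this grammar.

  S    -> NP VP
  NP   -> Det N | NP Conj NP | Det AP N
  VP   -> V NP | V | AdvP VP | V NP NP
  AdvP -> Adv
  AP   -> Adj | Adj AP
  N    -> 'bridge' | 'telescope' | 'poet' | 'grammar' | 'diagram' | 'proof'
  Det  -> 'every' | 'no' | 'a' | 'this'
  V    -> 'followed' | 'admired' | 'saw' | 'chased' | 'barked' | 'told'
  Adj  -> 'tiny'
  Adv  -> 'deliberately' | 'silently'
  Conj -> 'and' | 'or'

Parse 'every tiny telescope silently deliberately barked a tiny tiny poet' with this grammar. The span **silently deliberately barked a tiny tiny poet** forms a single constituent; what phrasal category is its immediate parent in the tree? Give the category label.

S

[S [NP [Det every] [AP [Adj tiny]] [N telescope]] [VP [AdvP [Adv silently]] [VP [AdvP [Adv deliberately]] [VP [V barked] [NP [Det a] [AP [Adj tiny] [AP [Adj tiny]]] [N poet]]]]]]
The span 'silently deliberately barked a tiny tiny poet' is the VP node built by VP → AdvP VP.
Its mother is the S built by S → NP VP.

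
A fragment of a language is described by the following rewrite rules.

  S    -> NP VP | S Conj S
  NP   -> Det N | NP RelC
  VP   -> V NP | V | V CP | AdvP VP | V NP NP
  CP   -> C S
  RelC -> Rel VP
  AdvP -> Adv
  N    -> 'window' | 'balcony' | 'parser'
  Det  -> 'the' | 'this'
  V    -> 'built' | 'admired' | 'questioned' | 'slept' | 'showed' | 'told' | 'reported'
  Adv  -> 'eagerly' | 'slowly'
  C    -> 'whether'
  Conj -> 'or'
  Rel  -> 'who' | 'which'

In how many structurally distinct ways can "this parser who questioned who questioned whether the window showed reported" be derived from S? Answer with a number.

1

[S [NP [NP [NP [Det this] [N parser]] [RelC [Rel who] [VP [V questioned]]]] [RelC [Rel who] [VP [V questioned] [CP [C whether] [S [NP [Det the] [N window]] [VP [V showed]]]]]]] [VP [V reported]]]
No rule offers an alternative attachment or grouping for any span, so this is the only derivation.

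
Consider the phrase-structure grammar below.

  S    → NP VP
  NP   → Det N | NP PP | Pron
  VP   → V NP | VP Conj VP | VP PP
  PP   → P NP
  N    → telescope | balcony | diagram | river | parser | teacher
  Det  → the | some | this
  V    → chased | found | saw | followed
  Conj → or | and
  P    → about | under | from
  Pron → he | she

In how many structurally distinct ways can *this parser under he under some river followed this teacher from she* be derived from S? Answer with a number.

Two of the 4 distinct bracketings:
[S [NP [NP [Det this] [N parser]] [PP [P under] [NP [NP [Pron he]] [PP [P under] [NP [Det some] [N river]]]]]] [VP [V followed] [NP [NP [Det this] [N teacher]] [PP [P from] [NP [Pron she]]]]]]
[S [NP [NP [Det this] [N parser]] [PP [P under] [NP [NP [Pron he]] [PP [P under] [NP [Det some] [N river]]]]]] [VP [VP [V followed] [NP [Det this] [N teacher]]] [PP [P from] [NP [Pron she]]]]]
The difference turns on whether VP → VP PP is used at the relevant span, versus an alternative expansion of VP.

4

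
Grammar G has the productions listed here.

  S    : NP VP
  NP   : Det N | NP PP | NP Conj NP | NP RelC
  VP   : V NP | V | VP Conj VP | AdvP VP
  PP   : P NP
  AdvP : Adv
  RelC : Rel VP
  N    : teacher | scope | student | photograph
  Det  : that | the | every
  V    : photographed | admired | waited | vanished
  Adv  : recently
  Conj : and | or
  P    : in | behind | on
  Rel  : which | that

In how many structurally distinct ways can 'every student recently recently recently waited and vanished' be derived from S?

4

Two of the 4 distinct bracketings:
[S [NP [Det every] [N student]] [VP [VP [AdvP [Adv recently]] [VP [AdvP [Adv recently]] [VP [AdvP [Adv recently]] [VP [V waited]]]]] [Conj and] [VP [V vanished]]]]
[S [NP [Det every] [N student]] [VP [AdvP [Adv recently]] [VP [VP [AdvP [Adv recently]] [VP [AdvP [Adv recently]] [VP [V waited]]]] [Conj and] [VP [V vanished]]]]]
The trees differ in how a recursive rule is bracketed over the same span.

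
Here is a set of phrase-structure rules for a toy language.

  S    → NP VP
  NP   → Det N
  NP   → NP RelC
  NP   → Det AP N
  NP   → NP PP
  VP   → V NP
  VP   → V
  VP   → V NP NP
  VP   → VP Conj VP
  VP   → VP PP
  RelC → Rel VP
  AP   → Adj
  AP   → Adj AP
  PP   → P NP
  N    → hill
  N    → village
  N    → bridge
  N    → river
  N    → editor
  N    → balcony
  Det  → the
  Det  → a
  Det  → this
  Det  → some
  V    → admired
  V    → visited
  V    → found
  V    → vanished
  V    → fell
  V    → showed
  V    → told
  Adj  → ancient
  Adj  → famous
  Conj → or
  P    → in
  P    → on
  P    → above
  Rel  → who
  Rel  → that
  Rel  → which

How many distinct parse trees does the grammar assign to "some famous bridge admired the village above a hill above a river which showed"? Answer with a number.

9

Two of the 9 distinct bracketings:
[S [NP [Det some] [AP [Adj famous]] [N bridge]] [VP [V admired] [NP [NP [NP [Det the] [N village]] [PP [P above] [NP [NP [Det a] [N hill]] [PP [P above] [NP [Det a] [N river]]]]]] [RelC [Rel which] [VP [V showed]]]]]]
[S [NP [Det some] [AP [Adj famous]] [N bridge]] [VP [V admired] [NP [NP [NP [NP [Det the] [N village]] [PP [P above] [NP [Det a] [N hill]]]] [PP [P above] [NP [Det a] [N river]]]] [RelC [Rel which] [VP [V showed]]]]]]
The trees differ in how a recursive rule is bracketed over the same span.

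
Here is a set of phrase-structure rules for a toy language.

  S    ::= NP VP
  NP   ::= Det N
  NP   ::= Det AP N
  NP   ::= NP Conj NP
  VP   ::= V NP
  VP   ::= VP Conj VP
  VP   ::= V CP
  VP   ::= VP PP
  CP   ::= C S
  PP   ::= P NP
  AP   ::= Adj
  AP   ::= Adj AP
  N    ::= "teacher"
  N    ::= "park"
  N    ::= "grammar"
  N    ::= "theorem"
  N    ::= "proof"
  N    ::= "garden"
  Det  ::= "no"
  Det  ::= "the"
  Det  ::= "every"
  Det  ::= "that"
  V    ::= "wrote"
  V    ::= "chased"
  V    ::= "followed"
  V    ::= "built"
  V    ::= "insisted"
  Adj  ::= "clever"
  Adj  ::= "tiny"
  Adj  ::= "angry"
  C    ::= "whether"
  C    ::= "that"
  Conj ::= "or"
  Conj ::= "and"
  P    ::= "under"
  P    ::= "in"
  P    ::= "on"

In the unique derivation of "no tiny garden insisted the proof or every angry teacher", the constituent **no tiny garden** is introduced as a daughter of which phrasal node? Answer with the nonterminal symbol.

S

[S [NP [Det no] [AP [Adj tiny]] [N garden]] [VP [V insisted] [NP [NP [Det the] [N proof]] [Conj or] [NP [Det every] [AP [Adj angry]] [N teacher]]]]]
The span 'no tiny garden' is the NP node built by NP → Det AP N.
Its mother is the S built by S → NP VP.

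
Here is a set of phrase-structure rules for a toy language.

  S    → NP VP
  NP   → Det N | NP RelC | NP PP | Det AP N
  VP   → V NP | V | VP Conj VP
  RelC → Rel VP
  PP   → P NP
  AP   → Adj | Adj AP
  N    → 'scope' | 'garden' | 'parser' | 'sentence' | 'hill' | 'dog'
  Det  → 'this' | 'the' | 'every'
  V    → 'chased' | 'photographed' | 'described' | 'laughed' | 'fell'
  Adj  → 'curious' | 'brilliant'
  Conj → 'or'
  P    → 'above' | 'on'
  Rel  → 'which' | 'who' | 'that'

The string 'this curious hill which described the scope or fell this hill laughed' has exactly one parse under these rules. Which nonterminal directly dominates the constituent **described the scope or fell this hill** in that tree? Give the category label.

S
  NP
    NP
      Det: this
      AP
        Adj: curious
      N: hill
    RelC
      Rel: which
      VP
        VP
          V: described
          NP
            Det: the
            N: scope
        Conj: or
        VP
          V: fell
          NP
            Det: this
            N: hill
  VP
    V: laughed
The span 'described the scope or fell this hill' is the VP node built by VP → VP Conj VP.
Its mother is the RelC built by RelC → Rel VP.

RelC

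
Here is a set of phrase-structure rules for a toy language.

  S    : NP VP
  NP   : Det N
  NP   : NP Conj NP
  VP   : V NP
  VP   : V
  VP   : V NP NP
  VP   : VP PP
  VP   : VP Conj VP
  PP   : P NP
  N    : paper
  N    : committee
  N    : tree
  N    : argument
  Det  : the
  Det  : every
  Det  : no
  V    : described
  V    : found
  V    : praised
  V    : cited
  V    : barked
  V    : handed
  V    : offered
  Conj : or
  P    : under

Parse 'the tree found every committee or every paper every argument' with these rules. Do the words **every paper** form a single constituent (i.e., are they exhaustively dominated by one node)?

Yes

[S [NP [Det the] [N tree]] [VP [V found] [NP [NP [Det every] [N committee]] [Conj or] [NP [Det every] [N paper]]] [NP [Det every] [N argument]]]]
The words 'every paper' are exhaustively dominated by a single NP node (built by NP → Det N), so they form a constituent.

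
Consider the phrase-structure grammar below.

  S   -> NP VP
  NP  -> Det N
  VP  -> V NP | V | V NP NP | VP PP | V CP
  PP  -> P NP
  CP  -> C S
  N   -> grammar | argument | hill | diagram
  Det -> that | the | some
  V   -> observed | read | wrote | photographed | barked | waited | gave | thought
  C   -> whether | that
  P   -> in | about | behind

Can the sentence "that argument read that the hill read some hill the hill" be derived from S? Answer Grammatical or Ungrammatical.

Grammatical

[S [NP [Det that] [N argument]] [VP [V read] [CP [C that] [S [NP [Det the] [N hill]] [VP [V read] [NP [Det some] [N hill]] [NP [Det the] [N hill]]]]]]]
Every word is introduced by a lexical rule and the phrasal rules combine the resulting categories into a single S.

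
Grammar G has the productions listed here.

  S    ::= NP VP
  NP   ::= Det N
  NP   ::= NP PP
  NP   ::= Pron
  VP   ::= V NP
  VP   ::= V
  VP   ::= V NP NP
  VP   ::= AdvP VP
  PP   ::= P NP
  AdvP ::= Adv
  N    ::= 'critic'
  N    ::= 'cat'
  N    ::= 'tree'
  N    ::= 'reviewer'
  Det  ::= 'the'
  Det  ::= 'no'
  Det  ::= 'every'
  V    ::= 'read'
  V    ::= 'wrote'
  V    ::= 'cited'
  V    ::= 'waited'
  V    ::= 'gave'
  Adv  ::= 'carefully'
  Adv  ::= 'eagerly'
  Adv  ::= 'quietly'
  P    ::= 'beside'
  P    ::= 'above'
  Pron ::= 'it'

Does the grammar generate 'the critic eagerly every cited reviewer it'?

An Adv word can never sit immediately before a Det word in any string this grammar generates, so the substring 'eagerly every' rules out a derivation.

Ungrammatical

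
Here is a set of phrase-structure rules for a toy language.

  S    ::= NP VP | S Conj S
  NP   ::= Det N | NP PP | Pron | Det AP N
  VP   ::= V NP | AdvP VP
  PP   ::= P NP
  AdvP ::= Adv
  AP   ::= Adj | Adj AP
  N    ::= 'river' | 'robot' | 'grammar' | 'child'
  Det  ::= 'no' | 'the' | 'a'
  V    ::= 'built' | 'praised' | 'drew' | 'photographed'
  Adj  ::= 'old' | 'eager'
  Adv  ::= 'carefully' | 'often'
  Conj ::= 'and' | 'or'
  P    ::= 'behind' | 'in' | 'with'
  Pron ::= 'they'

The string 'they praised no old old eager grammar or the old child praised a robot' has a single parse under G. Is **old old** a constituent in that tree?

No

[S [S [NP [Pron they]] [VP [V praised] [NP [Det no] [AP [Adj old] [AP [Adj old] [AP [Adj eager]]]] [N grammar]]]] [Conj or] [S [NP [Det the] [AP [Adj old]] [N child]] [VP [V praised] [NP [Det a] [N robot]]]]]
The smallest constituent containing 'old old' is the AP spanning 'old old eager'; no single node in the tree dominates exactly the given words.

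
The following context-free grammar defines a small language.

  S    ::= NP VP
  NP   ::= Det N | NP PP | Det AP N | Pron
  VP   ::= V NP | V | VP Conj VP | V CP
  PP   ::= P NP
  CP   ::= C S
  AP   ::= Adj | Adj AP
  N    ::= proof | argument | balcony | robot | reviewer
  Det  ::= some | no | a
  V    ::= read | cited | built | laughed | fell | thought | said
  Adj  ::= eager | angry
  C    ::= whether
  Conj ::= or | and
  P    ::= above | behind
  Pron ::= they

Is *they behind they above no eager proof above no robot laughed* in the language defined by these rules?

Grammatical

[S [NP [NP [Pron they]] [PP [P behind] [NP [NP [Pron they]] [PP [P above] [NP [NP [Det no] [AP [Adj eager]] [N proof]] [PP [P above] [NP [Det no] [N robot]]]]]]]] [VP [V laughed]]]
Every word is introduced by a lexical rule and the phrasal rules combine the resulting categories into a single S.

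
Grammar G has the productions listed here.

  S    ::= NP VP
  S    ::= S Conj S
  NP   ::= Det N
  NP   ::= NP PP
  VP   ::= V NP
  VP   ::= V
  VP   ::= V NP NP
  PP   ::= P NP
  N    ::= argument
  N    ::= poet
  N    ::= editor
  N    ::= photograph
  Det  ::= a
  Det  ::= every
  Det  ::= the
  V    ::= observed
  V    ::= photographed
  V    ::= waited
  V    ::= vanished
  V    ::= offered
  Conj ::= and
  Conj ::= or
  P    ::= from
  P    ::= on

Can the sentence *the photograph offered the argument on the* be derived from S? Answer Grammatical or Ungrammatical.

Ungrammatical

For S → NP VP, the only prefix that parses as NP is 'the photograph', but the remainder 'offered the argument on the' is not a VP under these rules. The alternative S rule S → S Conj S likewise has no satisfying split.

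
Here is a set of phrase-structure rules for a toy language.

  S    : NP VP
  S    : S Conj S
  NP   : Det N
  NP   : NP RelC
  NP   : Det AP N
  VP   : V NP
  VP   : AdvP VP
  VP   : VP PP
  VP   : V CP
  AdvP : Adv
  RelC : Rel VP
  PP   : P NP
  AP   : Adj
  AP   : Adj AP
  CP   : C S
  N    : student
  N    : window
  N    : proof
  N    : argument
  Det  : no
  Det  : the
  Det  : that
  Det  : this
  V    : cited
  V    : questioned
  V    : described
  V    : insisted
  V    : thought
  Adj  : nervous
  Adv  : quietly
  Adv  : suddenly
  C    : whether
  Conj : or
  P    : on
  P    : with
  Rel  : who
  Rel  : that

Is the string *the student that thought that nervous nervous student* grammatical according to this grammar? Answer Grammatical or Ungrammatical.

For S → NP VP, the only prefix that parses as NP is 'the student', but the remainder 'that thought that nervous nervous student' is not a VP under these rules. The alternative S rule S → S Conj S likewise has no satisfying split.

Ungrammatical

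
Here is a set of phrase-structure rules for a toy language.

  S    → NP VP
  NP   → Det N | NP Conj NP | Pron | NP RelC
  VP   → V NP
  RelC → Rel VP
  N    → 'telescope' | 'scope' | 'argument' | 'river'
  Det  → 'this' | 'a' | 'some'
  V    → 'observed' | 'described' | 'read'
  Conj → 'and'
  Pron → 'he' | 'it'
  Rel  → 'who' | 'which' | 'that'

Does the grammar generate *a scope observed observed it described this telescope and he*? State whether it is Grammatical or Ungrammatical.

Ungrammatical

A V word can never sit immediately before a V word in any string this grammar generates, so the substring 'observed observed' rules out a derivation.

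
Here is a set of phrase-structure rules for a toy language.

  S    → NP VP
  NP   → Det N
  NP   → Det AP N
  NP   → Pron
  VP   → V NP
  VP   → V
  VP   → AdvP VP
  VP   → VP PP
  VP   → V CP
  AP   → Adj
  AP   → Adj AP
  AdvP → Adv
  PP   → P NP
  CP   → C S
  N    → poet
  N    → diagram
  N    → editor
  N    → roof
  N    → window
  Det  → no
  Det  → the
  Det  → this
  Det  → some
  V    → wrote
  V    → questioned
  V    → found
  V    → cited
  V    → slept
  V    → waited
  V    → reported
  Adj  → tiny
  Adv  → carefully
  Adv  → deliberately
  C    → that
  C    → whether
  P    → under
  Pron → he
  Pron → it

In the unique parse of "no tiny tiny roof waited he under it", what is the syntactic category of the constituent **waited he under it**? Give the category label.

[S [NP [Det no] [AP [Adj tiny] [AP [Adj tiny]]] [N roof]] [VP [VP [V waited] [NP [Pron he]]] [PP [P under] [NP [Pron it]]]]]
The span 'waited he under it' is the VP node built by VP → VP PP.

VP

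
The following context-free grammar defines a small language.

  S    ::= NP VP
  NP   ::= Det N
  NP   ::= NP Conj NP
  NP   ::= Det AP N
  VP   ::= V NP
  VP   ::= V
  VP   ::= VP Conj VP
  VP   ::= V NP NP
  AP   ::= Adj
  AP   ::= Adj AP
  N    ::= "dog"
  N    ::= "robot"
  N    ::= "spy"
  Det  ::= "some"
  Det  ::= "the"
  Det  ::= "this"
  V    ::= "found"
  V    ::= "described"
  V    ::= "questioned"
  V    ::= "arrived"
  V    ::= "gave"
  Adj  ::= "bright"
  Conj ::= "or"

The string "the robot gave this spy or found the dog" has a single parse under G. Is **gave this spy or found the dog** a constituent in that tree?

[S [NP [Det the] [N robot]] [VP [VP [V gave] [NP [Det this] [N spy]]] [Conj or] [VP [V found] [NP [Det the] [N dog]]]]]
The words 'gave this spy or found the dog' are exhaustively dominated by a single VP node (built by VP → VP Conj VP), so they form a constituent.

Yes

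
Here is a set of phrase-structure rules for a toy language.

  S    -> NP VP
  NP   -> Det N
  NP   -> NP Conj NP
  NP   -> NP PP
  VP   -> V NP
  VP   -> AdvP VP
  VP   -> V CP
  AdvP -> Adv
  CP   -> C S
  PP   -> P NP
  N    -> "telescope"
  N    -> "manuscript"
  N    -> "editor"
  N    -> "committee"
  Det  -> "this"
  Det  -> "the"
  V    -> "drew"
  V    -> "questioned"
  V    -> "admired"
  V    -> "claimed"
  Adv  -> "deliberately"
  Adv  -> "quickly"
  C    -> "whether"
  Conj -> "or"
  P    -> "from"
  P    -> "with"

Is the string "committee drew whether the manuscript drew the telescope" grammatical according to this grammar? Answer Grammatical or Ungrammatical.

Ungrammatical

For S → NP VP, no prefix of the string parses as an NP.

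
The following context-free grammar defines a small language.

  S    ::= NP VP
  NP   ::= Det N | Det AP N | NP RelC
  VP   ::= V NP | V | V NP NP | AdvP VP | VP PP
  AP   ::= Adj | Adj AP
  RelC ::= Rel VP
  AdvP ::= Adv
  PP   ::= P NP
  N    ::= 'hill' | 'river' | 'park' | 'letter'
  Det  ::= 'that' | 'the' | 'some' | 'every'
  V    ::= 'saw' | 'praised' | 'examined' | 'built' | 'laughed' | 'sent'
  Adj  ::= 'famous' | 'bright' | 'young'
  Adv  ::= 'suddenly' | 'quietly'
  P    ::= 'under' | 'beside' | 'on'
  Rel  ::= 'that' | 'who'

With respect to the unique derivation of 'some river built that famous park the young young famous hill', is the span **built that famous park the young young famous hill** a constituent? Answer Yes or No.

[S [NP [Det some] [N river]] [VP [V built] [NP [Det that] [AP [Adj famous]] [N park]] [NP [Det the] [AP [Adj young] [AP [Adj young] [AP [Adj famous]]]] [N hill]]]]
The words 'built that famous park the young young famous hill' are exhaustively dominated by a single VP node (built by VP → V NP NP), so they form a constituent.

Yes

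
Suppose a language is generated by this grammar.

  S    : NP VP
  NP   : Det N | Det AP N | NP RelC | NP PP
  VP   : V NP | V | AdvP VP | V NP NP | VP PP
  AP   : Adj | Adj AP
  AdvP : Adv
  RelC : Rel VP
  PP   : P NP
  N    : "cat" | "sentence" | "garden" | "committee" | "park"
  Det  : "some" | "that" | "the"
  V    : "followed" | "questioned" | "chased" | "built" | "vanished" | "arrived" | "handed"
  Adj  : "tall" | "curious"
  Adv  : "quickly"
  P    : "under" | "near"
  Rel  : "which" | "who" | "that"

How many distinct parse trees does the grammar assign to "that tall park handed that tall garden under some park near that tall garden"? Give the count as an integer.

Two of the 5 distinct bracketings:
[S [NP [Det that] [AP [Adj tall]] [N park]] [VP [V handed] [NP [NP [Det that] [AP [Adj tall]] [N garden]] [PP [P under] [NP [NP [Det some] [N park]] [PP [P near] [NP [Det that] [AP [Adj tall]] [N garden]]]]]]]]
[S [NP [Det that] [AP [Adj tall]] [N park]] [VP [V handed] [NP [NP [NP [Det that] [AP [Adj tall]] [N garden]] [PP [P under] [NP [Det some] [N park]]]] [PP [P near] [NP [Det that] [AP [Adj tall]] [N garden]]]]]]
The trees differ in how a recursive rule is bracketed over the same span.

5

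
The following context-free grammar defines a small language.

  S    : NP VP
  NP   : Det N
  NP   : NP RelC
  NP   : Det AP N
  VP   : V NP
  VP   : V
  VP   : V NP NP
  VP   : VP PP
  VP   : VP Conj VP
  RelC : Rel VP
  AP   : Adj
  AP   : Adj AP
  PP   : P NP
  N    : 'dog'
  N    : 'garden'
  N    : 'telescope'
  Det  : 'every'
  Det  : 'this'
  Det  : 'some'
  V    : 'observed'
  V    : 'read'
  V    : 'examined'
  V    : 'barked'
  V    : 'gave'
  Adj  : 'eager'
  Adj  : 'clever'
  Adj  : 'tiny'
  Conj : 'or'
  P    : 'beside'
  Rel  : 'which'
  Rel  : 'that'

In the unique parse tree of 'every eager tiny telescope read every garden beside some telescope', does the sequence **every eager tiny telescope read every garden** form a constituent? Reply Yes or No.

No

[S [NP [Det every] [AP [Adj eager] [AP [Adj tiny]]] [N telescope]] [VP [VP [V read] [NP [Det every] [N garden]]] [PP [P beside] [NP [Det some] [N telescope]]]]]
The smallest constituent containing 'every eager tiny telescope read every garden' is the S spanning 'every eager tiny telescope read every garden beside some telescope'; no single node in the tree dominates exactly the given words.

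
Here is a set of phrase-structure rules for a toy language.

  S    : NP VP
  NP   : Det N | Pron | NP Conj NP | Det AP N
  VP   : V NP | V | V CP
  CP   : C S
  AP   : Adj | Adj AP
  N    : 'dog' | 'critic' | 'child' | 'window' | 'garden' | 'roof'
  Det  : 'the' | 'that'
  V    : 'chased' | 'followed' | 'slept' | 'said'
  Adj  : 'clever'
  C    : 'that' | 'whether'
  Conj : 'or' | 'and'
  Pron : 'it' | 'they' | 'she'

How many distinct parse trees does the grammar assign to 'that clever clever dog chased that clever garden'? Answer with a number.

[S [NP [Det that] [AP [Adj clever] [AP [Adj clever]]] [N dog]] [VP [V chased] [NP [Det that] [AP [Adj clever]] [N garden]]]]
No rule offers an alternative attachment or grouping for any span, so this is the only derivation.

1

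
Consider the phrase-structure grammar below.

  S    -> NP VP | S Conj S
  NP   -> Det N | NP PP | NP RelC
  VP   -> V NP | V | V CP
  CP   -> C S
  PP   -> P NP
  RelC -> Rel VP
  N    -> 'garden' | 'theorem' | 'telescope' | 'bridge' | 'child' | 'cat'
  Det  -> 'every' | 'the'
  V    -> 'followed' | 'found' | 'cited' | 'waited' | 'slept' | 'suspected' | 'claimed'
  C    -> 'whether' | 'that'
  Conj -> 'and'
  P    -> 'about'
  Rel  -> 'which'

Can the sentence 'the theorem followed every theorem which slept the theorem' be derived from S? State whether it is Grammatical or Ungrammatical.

Grammatical

S
  NP
    Det: the
    N: theorem
  VP
    V: followed
    NP
      NP
        Det: every
        N: theorem
      RelC
        Rel: which
        VP
          V: slept
          NP
            Det: the
            N: theorem
Each bracket corresponds to one application of a listed rule, so the string is derivable from S.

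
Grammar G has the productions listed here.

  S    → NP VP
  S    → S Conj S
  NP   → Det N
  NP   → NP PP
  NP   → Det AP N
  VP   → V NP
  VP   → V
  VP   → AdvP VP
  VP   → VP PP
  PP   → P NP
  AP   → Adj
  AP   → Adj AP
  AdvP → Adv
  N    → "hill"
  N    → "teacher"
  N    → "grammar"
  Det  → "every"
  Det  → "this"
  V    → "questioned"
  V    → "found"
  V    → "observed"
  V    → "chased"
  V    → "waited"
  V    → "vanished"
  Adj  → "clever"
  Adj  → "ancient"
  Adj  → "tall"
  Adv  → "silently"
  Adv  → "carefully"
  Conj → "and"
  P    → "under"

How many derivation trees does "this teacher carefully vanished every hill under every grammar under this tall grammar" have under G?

Two of the 9 distinct bracketings:
[S [NP [Det this] [N teacher]] [VP [AdvP [Adv carefully]] [VP [V vanished] [NP [NP [Det every] [N hill]] [PP [P under] [NP [NP [Det every] [N grammar]] [PP [P under] [NP [Det this] [AP [Adj tall]] [N grammar]]]]]]]]]
[S [NP [Det this] [N teacher]] [VP [AdvP [Adv carefully]] [VP [V vanished] [NP [NP [NP [Det every] [N hill]] [PP [P under] [NP [Det every] [N grammar]]]] [PP [P under] [NP [Det this] [AP [Adj tall]] [N grammar]]]]]]]
The trees differ in how a recursive rule is bracketed over the same span.

9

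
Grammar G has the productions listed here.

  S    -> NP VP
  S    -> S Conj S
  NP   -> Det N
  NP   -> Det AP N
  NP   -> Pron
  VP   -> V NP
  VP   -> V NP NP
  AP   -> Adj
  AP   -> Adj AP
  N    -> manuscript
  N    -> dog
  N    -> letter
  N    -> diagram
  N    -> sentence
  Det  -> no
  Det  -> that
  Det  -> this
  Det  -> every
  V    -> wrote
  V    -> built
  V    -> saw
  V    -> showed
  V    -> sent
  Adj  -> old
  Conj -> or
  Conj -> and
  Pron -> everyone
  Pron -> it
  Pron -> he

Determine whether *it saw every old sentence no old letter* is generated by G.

S
  NP
    Pron: it
  VP
    V: saw
    NP
      Det: every
      AP
        Adj: old
      N: sentence
    NP
      Det: no
      AP
        Adj: old
      N: letter
Each bracket corresponds to one application of a listed rule, so the string is derivable from S.

Grammatical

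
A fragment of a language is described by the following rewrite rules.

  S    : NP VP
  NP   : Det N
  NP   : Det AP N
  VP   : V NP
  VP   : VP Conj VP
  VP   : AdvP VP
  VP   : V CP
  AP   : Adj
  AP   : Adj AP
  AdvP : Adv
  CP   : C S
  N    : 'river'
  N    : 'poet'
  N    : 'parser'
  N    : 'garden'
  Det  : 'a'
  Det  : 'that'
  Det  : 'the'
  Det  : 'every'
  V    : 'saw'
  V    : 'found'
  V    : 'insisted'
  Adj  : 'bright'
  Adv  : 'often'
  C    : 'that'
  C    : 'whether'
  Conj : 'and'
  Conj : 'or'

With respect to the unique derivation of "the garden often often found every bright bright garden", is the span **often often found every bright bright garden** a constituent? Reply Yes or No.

Yes

[S [NP [Det the] [N garden]] [VP [AdvP [Adv often]] [VP [AdvP [Adv often]] [VP [V found] [NP [Det every] [AP [Adj bright] [AP [Adj bright]]] [N garden]]]]]]
The words 'often often found every bright bright garden' are exhaustively dominated by a single VP node (built by VP → AdvP VP), so they form a constituent.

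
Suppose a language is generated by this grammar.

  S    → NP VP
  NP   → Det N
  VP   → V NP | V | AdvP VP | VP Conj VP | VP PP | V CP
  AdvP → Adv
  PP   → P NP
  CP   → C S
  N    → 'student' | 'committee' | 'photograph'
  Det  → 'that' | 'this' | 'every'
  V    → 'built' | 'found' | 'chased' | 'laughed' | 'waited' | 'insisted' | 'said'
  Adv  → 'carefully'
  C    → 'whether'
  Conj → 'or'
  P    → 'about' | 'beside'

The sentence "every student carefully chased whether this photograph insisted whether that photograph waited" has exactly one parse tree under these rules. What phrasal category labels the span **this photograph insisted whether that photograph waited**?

S

S
  NP
    Det: every
    N: student
  VP
    AdvP
      Adv: carefully
    VP
      V: chased
      CP
        C: whether
        S
          NP
            Det: this
            N: photograph
          VP
            V: insisted
            CP
              C: whether
              S
                NP
                  Det: that
                  N: photograph
                VP
                  V: waited
The span 'this photograph insisted whether that photograph waited' is the S node built by S → NP VP.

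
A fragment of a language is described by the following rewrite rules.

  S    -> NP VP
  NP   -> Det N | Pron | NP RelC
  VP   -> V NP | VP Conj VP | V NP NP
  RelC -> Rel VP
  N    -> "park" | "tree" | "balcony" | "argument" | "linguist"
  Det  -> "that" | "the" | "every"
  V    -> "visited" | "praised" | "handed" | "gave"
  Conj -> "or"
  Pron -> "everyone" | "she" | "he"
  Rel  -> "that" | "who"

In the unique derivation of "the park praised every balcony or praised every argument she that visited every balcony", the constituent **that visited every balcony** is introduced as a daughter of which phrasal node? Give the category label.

NP

[S [NP [Det the] [N park]] [VP [VP [V praised] [NP [Det every] [N balcony]]] [Conj or] [VP [V praised] [NP [Det every] [N argument]] [NP [NP [Pron she]] [RelC [Rel that] [VP [V visited] [NP [Det every] [N balcony]]]]]]]]
The span 'that visited every balcony' is the RelC node built by RelC → Rel VP.
Its mother is the NP built by NP → NP RelC.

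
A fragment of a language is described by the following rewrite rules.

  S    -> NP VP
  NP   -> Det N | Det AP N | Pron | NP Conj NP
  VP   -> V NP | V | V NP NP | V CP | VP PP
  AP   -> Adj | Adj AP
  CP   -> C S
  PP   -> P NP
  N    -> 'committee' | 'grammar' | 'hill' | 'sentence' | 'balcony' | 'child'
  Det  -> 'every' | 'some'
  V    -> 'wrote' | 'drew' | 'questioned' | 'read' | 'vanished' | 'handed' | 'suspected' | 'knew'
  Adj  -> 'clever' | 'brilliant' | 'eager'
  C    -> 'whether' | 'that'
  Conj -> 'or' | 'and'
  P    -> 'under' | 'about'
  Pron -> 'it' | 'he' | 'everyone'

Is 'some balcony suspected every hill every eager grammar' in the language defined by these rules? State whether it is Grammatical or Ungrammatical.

S
  NP
    Det: some
    N: balcony
  VP
    V: suspected
    NP
      Det: every
      N: hill
    NP
      Det: every
      AP
        Adj: eager
      N: grammar
Each bracket corresponds to one application of a listed rule, so the string is derivable from S.

Grammatical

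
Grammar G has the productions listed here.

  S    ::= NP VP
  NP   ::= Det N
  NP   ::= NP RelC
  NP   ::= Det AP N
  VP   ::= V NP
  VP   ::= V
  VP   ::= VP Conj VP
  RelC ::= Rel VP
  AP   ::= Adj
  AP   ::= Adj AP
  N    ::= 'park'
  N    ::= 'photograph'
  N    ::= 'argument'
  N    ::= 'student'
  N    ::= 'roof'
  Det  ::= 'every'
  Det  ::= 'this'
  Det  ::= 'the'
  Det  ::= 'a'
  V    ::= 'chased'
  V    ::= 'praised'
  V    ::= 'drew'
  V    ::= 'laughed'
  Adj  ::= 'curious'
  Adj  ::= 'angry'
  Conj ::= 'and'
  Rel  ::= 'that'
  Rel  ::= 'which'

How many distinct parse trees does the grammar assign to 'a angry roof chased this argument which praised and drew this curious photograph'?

The two bracketings:
[S [NP [Det a] [AP [Adj angry]] [N roof]] [VP [V chased] [NP [NP [Det this] [N argument]] [RelC [Rel which] [VP [VP [V praised]] [Conj and] [VP [V drew] [NP [Det this] [AP [Adj curious]] [N photograph]]]]]]]]
[S [NP [Det a] [AP [Adj angry]] [N roof]] [VP [VP [V chased] [NP [NP [Det this] [N argument]] [RelC [Rel which] [VP [V praised]]]]] [Conj and] [VP [V drew] [NP [Det this] [AP [Adj curious]] [N photograph]]]]]
The trees differ in how a recursive rule is bracketed over the same span.

2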